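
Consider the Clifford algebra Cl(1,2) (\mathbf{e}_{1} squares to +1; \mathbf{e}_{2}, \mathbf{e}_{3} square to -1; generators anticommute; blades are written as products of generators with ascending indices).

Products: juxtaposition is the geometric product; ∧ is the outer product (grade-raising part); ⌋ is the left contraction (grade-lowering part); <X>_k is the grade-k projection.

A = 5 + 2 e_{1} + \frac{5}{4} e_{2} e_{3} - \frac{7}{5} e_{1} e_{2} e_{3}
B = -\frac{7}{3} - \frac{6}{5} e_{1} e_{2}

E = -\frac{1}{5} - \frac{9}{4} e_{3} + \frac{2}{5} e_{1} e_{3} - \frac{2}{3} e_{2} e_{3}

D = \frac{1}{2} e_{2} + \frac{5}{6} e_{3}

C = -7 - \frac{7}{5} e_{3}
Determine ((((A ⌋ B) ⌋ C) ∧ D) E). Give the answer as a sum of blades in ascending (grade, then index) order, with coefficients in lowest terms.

step 1: -\frac{35}{3} - \frac{12}{5} e_{2} - 6 e_{1} e_{2}
step 2: \frac{245}{3} + \frac{49}{3} e_{3}
step 3: \frac{245}{6} e_{2} + \frac{1225}{18} e_{3} - \frac{49}{6} e_{2} e_{3}
step 4: \frac{10633}{72} + \frac{245}{9} e_{1} - \frac{15533}{216} e_{2} + \frac{245}{18} e_{3} + \frac{49}{15} e_{1} e_{2} - \frac{10829}{120} e_{2} e_{3} - \frac{49}{3} e_{1} e_{2} e_{3}
Answer: \frac{10633}{72} + \frac{245}{9} e_{1} - \frac{15533}{216} e_{2} + \frac{245}{18} e_{3} + \frac{49}{15} e_{1} e_{2} - \frac{10829}{120} e_{2} e_{3} - \frac{49}{3} e_{1} e_{2} e_{3}


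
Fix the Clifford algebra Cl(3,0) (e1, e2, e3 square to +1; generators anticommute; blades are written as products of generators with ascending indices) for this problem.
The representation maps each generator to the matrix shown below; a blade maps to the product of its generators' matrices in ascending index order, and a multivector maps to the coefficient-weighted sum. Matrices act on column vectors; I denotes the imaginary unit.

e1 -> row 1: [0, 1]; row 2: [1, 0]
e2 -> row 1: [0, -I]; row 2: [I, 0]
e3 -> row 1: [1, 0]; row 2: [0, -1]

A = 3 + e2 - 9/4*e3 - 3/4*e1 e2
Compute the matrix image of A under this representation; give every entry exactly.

Bivector images (products of the table entries): rho(e1 e2) = rho(e1)rho(e2) = row 1: [I, 0]; row 2: [0, -I].
M = (3)*1 + (1)*rho(e2) + (-9/4)*rho(e3) + (-3/4)*rho(e1 e2), summed entrywise (1 is the identity matrix):
Answer: row 1: [3/4 - 3*I/4, -I]; row 2: [I, 21/4 + 3*I/4]


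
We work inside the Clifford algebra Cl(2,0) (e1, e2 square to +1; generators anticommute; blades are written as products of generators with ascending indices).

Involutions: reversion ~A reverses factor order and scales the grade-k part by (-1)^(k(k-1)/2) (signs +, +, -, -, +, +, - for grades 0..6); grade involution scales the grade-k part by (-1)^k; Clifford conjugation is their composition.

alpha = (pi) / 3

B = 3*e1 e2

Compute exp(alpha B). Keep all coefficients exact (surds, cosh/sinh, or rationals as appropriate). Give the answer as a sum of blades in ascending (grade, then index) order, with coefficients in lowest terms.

B^2 = (3)^2*(e1 e2)^2 = 9*(-1) = -9 (a basis 2-blade squares to minus the product of its generators' squares).
B^2 = -9 — B^2 < 0, so the exponential closes trigonometrically: l = 3, alpha*l = pi, so exp(alpha B) = cos(pi) + (sin(pi)/3)*B = -1 + (0)*B.
Answer: -1


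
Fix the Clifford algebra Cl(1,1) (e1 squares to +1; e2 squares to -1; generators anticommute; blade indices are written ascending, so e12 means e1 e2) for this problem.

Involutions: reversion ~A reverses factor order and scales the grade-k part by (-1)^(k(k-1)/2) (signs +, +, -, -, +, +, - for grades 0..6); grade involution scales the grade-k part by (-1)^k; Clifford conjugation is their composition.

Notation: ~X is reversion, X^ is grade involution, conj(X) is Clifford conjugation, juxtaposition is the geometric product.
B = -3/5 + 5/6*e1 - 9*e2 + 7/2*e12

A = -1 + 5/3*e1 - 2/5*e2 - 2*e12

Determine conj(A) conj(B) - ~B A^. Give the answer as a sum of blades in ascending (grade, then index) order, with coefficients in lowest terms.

first term: -155/18 - 527/30*e1 - 87/50*e2 - 371/30*e12
second term: 883/90 + 587/30*e1 + 63/50*e2 - 299/30*e12
Answer: -829/45 - 557/15*e1 - 3*e2 - 12/5*e12


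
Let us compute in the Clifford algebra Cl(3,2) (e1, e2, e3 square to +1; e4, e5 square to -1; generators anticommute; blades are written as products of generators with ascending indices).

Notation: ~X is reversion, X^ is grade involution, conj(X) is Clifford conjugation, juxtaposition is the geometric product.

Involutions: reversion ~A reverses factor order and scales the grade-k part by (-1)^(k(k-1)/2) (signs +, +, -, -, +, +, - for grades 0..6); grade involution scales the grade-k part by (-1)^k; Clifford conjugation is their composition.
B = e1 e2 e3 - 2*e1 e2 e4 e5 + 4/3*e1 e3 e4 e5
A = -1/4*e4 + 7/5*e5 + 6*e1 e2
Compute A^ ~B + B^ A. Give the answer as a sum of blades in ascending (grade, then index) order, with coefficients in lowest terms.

first term: 6*e3 + 12*e4 e5 + 14/5*e1 e2 e4 + 1/2*e1 e2 e5 - 28/15*e1 e3 e4 - 1/3*e1 e3 e5 + 1/4*e1 e2 e3 e4 - 7/5*e1 e2 e3 e5 - 8*e2 e3 e4 e5
second term: 6*e3 + 12*e4 e5 + 14/5*e1 e2 e4 + 1/2*e1 e2 e5 - 28/15*e1 e3 e4 - 1/3*e1 e3 e5 + 1/4*e1 e2 e3 e4 - 7/5*e1 e2 e3 e5 + 8*e2 e3 e4 e5
Answer: 12*e3 + 24*e4 e5 + 28/5*e1 e2 e4 + e1 e2 e5 - 56/15*e1 e3 e4 - 2/3*e1 e3 e5 + 1/2*e1 e2 e3 e4 - 14/5*e1 e2 e3 e5


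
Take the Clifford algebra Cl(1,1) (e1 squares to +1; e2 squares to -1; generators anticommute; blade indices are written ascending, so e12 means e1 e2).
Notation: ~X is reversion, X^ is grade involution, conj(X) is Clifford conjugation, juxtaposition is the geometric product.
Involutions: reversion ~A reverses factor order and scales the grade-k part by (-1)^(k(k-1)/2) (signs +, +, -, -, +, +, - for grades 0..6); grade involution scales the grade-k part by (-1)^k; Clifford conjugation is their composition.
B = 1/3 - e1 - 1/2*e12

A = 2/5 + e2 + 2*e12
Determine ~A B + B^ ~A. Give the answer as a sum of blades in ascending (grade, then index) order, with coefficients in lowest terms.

first term: 17/15 - 9/10*e1 - 5/3*e2 + 2/15*e12
second term: 17/15 + 9/10*e1 - 5/3*e2 + 2/15*e12
Answer: 34/15 - 10/3*e2 + 4/15*e12


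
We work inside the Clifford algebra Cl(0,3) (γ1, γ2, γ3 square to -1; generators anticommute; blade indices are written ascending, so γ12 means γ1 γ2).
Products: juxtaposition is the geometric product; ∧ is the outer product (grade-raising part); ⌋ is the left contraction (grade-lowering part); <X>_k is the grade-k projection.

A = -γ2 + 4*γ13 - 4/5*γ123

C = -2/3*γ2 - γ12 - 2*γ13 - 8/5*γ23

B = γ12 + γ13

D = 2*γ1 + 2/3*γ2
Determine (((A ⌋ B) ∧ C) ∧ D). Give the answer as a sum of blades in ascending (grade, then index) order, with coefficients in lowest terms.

step 1: -4 - γ1
step 2: 8/3*γ2 + 14/3*γ12 + 8*γ13 + 32/5*γ23 + 8/5*γ123
step 3: -16/3*γ12 + 112/15*γ123
Answer: -16/3*γ12 + 112/15*γ123


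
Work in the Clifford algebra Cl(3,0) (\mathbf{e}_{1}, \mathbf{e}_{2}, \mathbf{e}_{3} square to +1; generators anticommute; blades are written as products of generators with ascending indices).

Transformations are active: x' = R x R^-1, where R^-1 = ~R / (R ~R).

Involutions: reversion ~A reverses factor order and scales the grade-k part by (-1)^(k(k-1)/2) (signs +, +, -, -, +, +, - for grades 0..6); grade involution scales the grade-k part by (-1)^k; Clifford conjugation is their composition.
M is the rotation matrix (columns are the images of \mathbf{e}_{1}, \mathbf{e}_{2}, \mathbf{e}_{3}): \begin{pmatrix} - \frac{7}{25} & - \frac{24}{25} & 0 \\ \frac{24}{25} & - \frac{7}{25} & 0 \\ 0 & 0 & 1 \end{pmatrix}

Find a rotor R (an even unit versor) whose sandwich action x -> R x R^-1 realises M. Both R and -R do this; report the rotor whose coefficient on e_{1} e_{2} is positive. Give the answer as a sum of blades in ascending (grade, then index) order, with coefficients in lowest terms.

Method: write R = a + b12*e_{1} e_{2} + b13*e_{1} e_{3} + b23*e_{2} e_{3} with a^2 + b12^2 + b13^2 + b23^2 = 1 (so R^-1 = ~R). Expanding the columns R e_j ~R gives tr M = 4a^2 - 1 and, from the antisymmetric part, M21 - M12 = -4a*b12, M13 - M31 = 4a*b13, M32 - M23 = -4a*b23.
Here tr M = \frac{11}{25}, so a^2 = (1 + tr M)/4 = \frac{9}{25} and a = ±\frac{3}{5}. Taking a = \frac{3}{5}: M21 - M12 = \frac{48}{25}, M13 - M31 = 0, M32 - M23 = 0, giving b12 = -\frac{4}{5}, b13 = 0, b23 = 0, i.e. R = \frac{3}{5} - \frac{4}{5} e_{1} e_{2}.
Its e_{1} e_{2} coefficient is negative, so report the other preimage -R.
Answer: -\frac{3}{5} + \frac{4}{5} e_{1} e_{2}. Sheet selection: the two-to-one cover makes ±R indistinguishable at the matrix level (trace \frac{11}{25}), so uniqueness comes from the required sign on e_{1} e_{2}.


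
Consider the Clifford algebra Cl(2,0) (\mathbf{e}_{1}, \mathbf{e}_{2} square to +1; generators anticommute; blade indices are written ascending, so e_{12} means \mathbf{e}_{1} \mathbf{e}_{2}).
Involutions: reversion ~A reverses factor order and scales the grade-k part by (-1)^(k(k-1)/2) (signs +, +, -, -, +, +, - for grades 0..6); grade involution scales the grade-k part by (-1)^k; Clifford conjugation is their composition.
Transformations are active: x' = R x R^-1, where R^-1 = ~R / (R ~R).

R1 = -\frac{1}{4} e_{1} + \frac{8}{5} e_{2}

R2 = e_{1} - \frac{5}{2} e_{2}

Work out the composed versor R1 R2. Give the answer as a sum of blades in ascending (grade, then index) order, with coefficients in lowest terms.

Distribute over the terms of R1 (each basis-blade product reordered to ascending indices, repeated generators contracted through their squares):
(-\frac{1}{4} e_{1}) R2 = -\frac{1}{4} + \frac{5}{8} e_{12}
(\frac{8}{5} e_{2}) R2 = -4 - \frac{8}{5} e_{12}
Summing the partial products and collecting blades:
Answer: -\frac{17}{4} - \frac{39}{40} e_{12}


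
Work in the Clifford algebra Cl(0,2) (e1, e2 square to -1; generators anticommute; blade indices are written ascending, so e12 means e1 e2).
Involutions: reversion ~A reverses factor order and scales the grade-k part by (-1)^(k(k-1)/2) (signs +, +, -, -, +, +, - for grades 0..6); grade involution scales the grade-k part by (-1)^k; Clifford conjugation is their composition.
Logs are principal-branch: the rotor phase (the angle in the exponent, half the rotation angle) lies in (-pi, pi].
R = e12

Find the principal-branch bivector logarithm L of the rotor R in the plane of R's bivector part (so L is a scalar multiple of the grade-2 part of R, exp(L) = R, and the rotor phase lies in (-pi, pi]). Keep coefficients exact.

The scalar part of R is 0, which fixes the principal-branch rotor phase; the unit plane is then the bivector part divided by the sine of that phase, and L is that plane scaled by the phase.
Concretely: cos(phase) = 0 gives phase = ±pi/2, and since phase/sin(phase) is even the sign is immaterial: L = (phase/sin(phase)) * <R>_2 = (pi/2) * <R>_2.
Answer: pi/2*e12


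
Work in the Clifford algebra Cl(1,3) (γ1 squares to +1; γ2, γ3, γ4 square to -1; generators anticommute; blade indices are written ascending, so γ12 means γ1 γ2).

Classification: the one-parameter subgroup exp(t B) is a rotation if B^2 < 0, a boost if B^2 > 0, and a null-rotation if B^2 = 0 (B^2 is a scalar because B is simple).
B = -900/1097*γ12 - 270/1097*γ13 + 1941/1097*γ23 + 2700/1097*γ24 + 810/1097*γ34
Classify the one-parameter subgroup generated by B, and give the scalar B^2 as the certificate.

B^2 term by term: the squares give (-900/1097)^2*(γ12)^2 + (-270/1097)^2*(γ13)^2 + (1941/1097)^2*(γ23)^2 + (2700/1097)^2*(γ24)^2 + (810/1097)^2*(γ34)^2 = 810000/1203409*(+1) + 72900/1203409*(+1) + 3767481/1203409*(-1) + 7290000/1203409*(-1) + 656100/1203409*(-1) = -9 (each basis 2-blade squares to minus the product of its generators' squares); cross terms between blades sharing an index anticommute and cancel; the commuting (index-disjoint) pairs give grade-4 terms 2*c*c'*(blade product), which cancel blade by blade — γ1234: -1458000/1203409 + 1458000/1203409 = 0 — confirming B is simple. So B^2 = -9.
Answer: rotation, certificate B^2 = -9. Why this suffices: the scalar -9 survives any versor conjugation, so its sign alone determines the class however B is presented.


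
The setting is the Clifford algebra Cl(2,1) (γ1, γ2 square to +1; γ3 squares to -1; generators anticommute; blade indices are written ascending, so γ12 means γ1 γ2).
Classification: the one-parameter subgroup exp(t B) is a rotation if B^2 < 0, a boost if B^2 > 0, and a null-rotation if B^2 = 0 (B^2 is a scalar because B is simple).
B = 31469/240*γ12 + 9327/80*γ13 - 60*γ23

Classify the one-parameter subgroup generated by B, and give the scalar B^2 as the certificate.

B^2 term by term: the squares give (31469/240)^2*(γ12)^2 + (9327/80)^2*(γ13)^2 + (-60)^2*(γ23)^2 = 990297961/57600*(-1) + 86992929/6400*(+1) + 3600*(+1) = -1/36 (each basis 2-blade squares to minus the product of its generators' squares); cross terms between blades sharing an index anticommute and cancel. So B^2 = -1/36.
Answer: rotation, certificate B^2 = -1/36. Because -1/36 is invariant under every versor sandwich, the classification follows from its sign alone.


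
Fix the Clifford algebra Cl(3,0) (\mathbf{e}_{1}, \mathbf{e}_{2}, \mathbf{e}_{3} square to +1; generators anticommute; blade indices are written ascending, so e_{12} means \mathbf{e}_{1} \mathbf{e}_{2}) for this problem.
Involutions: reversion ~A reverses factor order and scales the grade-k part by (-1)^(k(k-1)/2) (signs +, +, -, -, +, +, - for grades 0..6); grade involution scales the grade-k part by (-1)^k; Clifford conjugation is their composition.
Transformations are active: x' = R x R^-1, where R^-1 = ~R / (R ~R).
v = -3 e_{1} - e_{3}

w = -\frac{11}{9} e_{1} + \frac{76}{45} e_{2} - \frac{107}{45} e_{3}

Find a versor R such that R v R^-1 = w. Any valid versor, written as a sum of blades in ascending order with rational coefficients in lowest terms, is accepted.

R = v + w = -\frac{38}{9} e_{1} + \frac{76}{45} e_{2} - \frac{152}{45} e_{3} works: the equal norms (10) guarantee its sandwich swaps v into w.
Answer: -\frac{38}{9} e_{1} + \frac{76}{45} e_{2} - \frac{152}{45} e_{3}


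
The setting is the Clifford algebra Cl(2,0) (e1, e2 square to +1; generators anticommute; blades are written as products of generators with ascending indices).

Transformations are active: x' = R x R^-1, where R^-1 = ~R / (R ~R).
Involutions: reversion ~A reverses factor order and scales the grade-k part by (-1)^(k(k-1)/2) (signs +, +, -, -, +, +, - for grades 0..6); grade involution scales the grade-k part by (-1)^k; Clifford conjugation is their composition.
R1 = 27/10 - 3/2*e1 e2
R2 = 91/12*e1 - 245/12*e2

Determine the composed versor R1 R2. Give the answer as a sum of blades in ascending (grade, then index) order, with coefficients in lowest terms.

Distribute over the terms of R1 (each basis-blade product reordered to ascending indices, repeated generators contracted through their squares):
(27/10) R2 = 819/40*e1 - 441/8*e2
(-3/2*e1 e2) R2 = 245/8*e1 + 91/8*e2
Summing the partial products and collecting blades:
Answer: 511/10*e1 - 175/4*e2


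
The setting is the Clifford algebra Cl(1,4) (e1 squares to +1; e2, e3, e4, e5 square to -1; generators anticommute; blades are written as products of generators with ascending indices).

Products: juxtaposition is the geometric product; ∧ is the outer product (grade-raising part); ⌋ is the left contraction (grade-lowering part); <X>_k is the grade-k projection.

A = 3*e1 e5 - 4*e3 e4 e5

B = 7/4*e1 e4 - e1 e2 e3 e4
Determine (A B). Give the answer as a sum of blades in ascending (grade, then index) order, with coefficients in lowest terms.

step 1: 21/4*e4 e5 - 4*e1 e2 e5 + 7*e1 e3 e5 - 3*e2 e3 e4 e5
Answer: 21/4*e4 e5 - 4*e1 e2 e5 + 7*e1 e3 e5 - 3*e2 e3 e4 e5


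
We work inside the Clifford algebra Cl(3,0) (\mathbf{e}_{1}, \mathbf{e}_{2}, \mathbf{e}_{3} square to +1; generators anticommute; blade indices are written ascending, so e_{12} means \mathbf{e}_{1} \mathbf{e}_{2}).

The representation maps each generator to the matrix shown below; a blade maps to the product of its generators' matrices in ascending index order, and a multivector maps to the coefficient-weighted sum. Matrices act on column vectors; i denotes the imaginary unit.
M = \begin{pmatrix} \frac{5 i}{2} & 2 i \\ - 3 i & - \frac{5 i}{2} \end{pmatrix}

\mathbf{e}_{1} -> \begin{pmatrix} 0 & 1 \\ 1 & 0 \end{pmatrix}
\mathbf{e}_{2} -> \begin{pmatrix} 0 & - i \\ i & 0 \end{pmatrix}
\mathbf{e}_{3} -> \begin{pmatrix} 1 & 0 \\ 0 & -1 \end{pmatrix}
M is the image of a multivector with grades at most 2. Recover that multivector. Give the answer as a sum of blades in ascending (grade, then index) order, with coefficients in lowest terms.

Method: 1, rho(e_{1}), rho(e_{2}), rho(e_{3}) form a trace-orthogonal basis of the 2x2 complex matrices (tr(X Y) = 2 if X = Y, else 0), so M = m0*1 + m1*rho(e_{1}) + m2*rho(e_{2}) + m3*rho(e_{3}) with m0 = tr(M)/2 = 0, m1 = tr(M rho(e_{1}))/2 = - \frac{i}{2}, m2 = tr(M rho(e_{2}))/2 = - \frac{5}{2}, m3 = tr(M rho(e_{3}))/2 = \frac{5 i}{2}.
Multiplying table entries, the bivector images are rho(e_{12}) = i*rho(e_{3}), rho(e_{13}) = -i*rho(e_{2}), rho(e_{23}) = i*rho(e_{1}); with real blade coefficients the real parts of m0..m3 are the coefficients of 1, e_{1}, e_{2}, e_{3} and the imaginary parts give the bivectors (e_{23}: Im m1, e_{13}: -Im m2, e_{12}: Im m3).
Answer: -\frac{5}{2} e_{2} + \frac{5}{2} e_{12} - \frac{1}{2} e_{23}


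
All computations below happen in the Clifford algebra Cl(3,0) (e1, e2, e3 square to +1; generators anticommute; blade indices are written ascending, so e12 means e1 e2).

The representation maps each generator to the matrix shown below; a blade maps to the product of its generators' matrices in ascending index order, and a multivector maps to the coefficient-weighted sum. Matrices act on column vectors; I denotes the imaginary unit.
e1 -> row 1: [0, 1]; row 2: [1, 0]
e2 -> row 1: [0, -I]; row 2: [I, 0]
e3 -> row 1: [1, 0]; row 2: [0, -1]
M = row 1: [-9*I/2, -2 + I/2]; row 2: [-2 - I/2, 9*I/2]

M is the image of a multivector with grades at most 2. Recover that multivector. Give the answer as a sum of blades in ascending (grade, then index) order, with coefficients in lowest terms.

Method: 1, rho(e1), rho(e2), rho(e3) form a trace-orthogonal basis of the 2x2 complex matrices (tr(X Y) = 2 if X = Y, else 0), so M = m0*1 + m1*rho(e1) + m2*rho(e2) + m3*rho(e3) with m0 = tr(M)/2 = 0, m1 = tr(M rho(e1))/2 = -2, m2 = tr(M rho(e2))/2 = -1/2, m3 = tr(M rho(e3))/2 = -9*I/2.
Multiplying table entries, the bivector images are rho(e12) = I*rho(e3), rho(e13) = -I*rho(e2), rho(e23) = I*rho(e1); with real blade coefficients the real parts of m0..m3 are the coefficients of 1, e1, e2, e3 and the imaginary parts give the bivectors (e23: Im m1, e13: -Im m2, e12: Im m3).
Answer: -2*e1 - 1/2*e2 - 9/2*e12


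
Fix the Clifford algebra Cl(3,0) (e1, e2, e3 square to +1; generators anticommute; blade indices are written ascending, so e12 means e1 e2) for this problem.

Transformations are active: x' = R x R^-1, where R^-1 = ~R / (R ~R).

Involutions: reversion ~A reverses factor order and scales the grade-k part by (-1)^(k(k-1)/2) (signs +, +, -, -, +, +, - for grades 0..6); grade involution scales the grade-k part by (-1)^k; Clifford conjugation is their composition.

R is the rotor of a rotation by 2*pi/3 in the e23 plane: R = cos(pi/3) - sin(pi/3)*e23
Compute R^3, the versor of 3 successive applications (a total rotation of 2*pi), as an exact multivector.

Rotor phase runs at HALF the rotation angle; powers of one rotor simply add phase, so after 3 steps in e23 the phase is 3*pi/3 = pi and R^3 = cos(pi) - sin(pi)*e23.
cos(pi) = -1 and sin(pi) = 0, so R^3 = -1. The total rotation 2*pi is 1 full turn, so every vector returns to itself, yet the rotor is -1, on the OTHER sheet of the double cover (an odd number of 2*pi turns).
Answer: -1


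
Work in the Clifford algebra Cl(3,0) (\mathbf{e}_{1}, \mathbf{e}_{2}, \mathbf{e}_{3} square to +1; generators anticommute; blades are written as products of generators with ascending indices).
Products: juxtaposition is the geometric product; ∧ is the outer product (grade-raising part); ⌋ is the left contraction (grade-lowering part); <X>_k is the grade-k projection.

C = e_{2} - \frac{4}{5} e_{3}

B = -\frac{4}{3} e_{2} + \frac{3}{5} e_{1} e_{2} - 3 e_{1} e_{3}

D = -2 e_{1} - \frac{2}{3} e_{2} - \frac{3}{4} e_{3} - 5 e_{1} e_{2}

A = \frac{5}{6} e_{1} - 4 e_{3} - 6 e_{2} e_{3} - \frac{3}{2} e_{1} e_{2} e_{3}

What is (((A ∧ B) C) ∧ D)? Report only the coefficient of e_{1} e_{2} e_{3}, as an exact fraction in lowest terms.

step 1: -\frac{10}{9} e_{1} e_{2} - \frac{16}{3} e_{2} e_{3} - \frac{12}{5} e_{1} e_{2} e_{3}
step 2: -\frac{10}{9} e_{1} + \frac{64}{15} e_{2} + \frac{16}{3} e_{3} + \frac{48}{25} e_{1} e_{2} + \frac{12}{5} e_{1} e_{3} + \frac{8}{9} e_{1} e_{2} e_{3}
step 3: \frac{1252}{135} e_{1} e_{2} + \frac{23}{2} e_{1} e_{3} + \frac{16}{45} e_{2} e_{3} - \frac{1988}{75} e_{1} e_{2} e_{3}
Answer: -\frac{1988}{75}


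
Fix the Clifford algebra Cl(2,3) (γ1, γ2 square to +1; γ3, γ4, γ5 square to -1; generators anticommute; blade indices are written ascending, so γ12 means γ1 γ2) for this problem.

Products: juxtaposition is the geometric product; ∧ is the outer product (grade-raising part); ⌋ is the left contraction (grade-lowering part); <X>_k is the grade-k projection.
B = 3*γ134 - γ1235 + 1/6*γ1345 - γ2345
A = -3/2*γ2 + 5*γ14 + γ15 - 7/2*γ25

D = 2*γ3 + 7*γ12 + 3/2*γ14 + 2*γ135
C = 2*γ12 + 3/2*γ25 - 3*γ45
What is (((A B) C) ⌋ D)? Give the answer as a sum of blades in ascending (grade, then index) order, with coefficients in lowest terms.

step 1: -15*γ3 - 7/2*γ13 - γ23 + 11/3*γ34 - 5/6*γ35 - 3/2*γ135 - 3/2*γ345 + 49/12*γ1234 + 5*γ1235 + 5*γ2345 - 41/4*γ12345
step 2: -9/2*γ3 - 11/2*γ13 + 37/4*γ23 + 11/6*γ34 + 5/2*γ35 - 117/2*γ123 - 87/8*γ134 - 9/4*γ234 + 39/2*γ235 + 131/2*γ345 - 23/3*γ1234 + 95/6*γ1235 + 53/8*γ1345 + 17/2*γ2345 - 3*γ12345
step 3: 9 - 5*γ1 - 11*γ5 - 9*γ15
Answer: 9 - 5*γ1 - 11*γ5 - 9*γ15


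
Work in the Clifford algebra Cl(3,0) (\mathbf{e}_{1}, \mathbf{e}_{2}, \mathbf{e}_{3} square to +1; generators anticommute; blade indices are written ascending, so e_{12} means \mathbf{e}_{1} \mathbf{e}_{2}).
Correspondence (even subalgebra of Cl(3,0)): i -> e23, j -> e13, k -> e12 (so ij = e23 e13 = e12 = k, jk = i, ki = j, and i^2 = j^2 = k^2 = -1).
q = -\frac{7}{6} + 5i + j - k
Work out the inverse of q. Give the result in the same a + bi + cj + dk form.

In blades: q = -\frac{7}{6} - e_{12} + e_{13} + 5 e_{23}.
With qbar = -\frac{7}{6} + e_{12} - e_{13} - 5 e_{23} (scalar fixed, mapped units negated), q qbar = \frac{1021}{36} (the sum of squared coefficients), so q^-1 = qbar / (\frac{1021}{36}) = -\frac{42}{1021} + \frac{36}{1021} e_{12} - \frac{36}{1021} e_{13} - \frac{180}{1021} e_{23}; translating back:
Answer: -\frac{42}{1021} - \frac{180}{1021}i - \frac{36}{1021}j + \frac{36}{1021}k


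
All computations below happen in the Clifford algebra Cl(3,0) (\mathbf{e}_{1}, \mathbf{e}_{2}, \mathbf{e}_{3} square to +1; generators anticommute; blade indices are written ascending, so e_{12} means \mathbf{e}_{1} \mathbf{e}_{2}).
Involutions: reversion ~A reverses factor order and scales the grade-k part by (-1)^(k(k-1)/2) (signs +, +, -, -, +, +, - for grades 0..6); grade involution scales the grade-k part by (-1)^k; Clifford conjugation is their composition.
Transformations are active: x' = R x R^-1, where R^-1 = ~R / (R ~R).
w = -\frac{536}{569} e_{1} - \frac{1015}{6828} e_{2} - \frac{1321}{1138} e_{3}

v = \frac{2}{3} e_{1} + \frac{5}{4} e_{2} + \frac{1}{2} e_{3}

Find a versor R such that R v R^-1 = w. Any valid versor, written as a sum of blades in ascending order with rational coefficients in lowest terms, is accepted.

Construction: equal norms (both \frac{325}{144}) license R = v + w = -\frac{470}{1707} e_{1} + \frac{1880}{1707} e_{2} - \frac{376}{569} e_{3} — nothing changes along that direction, while (v - w)/2 changes sign, so v maps onto w.
Answer: -\frac{470}{1707} e_{1} + \frac{1880}{1707} e_{2} - \frac{376}{569} e_{3}


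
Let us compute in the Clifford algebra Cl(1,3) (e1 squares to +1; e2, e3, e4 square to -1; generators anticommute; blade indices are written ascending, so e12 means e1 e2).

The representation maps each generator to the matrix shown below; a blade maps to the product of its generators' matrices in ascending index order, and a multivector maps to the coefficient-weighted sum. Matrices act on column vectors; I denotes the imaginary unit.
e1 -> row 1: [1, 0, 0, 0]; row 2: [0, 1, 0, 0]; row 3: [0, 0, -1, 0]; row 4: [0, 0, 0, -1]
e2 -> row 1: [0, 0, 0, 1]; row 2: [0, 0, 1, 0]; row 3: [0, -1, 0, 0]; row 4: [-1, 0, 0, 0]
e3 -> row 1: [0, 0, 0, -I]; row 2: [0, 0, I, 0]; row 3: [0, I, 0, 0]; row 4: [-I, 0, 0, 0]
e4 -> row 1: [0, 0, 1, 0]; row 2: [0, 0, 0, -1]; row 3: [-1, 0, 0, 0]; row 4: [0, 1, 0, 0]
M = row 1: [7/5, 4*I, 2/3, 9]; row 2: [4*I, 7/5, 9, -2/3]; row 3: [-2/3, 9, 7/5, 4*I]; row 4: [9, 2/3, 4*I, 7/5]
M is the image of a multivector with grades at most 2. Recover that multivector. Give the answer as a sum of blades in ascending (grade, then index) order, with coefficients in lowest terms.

Method: the blade images are trace-orthogonal — tr(rho(e_A) rho(e_B)^-1) = 4 if A = B and 0 otherwise — and rho(e_A)^-1 = (e_A)^2 * rho(e_A) with (e_A)^2 = +1 or -1, so the coefficient of e_A in the preimage is (e_A)^2 * tr(M rho(e_A))/4.
Nonzero projections over blades of grade <= 2: 1: (1)^2 = +1, tr(M 1) = 28/5, coefficient 7/5; e4: (e4)^2 = -1, tr(M rho(e4)) = -8/3, coefficient 2/3; e12: (e12)^2 = +1, tr(M rho(e12)) = 36, coefficient 9; e34: (e34)^2 = -1, tr(M rho(e34)) = 16, coefficient -4. Every other blade of grade <= 2 projects to 0.
Answer: 7/5 + 2/3*e4 + 9*e12 - 4*e34


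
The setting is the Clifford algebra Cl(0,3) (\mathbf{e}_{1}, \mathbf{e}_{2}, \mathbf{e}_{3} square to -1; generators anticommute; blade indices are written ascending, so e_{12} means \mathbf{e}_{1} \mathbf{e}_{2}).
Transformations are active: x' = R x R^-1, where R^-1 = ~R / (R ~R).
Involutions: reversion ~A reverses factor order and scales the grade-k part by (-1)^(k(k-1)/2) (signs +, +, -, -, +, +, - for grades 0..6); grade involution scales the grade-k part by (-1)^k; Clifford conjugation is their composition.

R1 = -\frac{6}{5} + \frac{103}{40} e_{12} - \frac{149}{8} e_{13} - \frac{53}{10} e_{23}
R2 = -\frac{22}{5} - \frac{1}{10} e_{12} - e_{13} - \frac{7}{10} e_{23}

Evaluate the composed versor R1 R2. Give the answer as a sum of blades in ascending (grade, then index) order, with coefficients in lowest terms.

Distribute over the terms of R1 (each basis-blade product reordered to ascending indices, repeated generators contracted through their squares):
(-\frac{6}{5}) R2 = \frac{132}{25} + \frac{3}{25} e_{12} + \frac{6}{5} e_{13} + \frac{21}{25} e_{23}
(\frac{103}{40} e_{12}) R2 = \frac{103}{400} - \frac{1133}{100} e_{12} + \frac{721}{400} e_{13} - \frac{103}{40} e_{23}
(-\frac{149}{8} e_{13}) R2 = -\frac{149}{8} + \frac{1043}{80} e_{12} + \frac{1639}{20} e_{13} - \frac{149}{80} e_{23}
(-\frac{53}{10} e_{23}) R2 = -\frac{371}{100} - \frac{53}{10} e_{12} + \frac{53}{100} e_{13} + \frac{583}{25} e_{23}
Summing the partial products and collecting blades:
Answer: -\frac{6719}{400} - \frac{1389}{400} e_{12} + \frac{34193}{400} e_{13} + \frac{7889}{400} e_{23}


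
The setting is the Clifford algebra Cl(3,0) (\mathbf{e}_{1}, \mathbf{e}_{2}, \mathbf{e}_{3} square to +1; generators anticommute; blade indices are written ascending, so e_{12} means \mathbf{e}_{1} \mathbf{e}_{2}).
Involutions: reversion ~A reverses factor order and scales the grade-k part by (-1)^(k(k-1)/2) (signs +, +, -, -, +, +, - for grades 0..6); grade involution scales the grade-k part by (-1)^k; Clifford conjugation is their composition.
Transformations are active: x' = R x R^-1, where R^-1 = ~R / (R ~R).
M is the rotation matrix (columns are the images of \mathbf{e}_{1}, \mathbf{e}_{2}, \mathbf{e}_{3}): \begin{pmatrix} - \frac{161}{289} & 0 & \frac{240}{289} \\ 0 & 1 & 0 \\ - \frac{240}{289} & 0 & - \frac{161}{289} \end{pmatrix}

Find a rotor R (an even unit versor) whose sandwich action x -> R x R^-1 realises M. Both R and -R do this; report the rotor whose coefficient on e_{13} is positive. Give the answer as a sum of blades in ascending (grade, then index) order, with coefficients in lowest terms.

Method: write R = a + b12*e_{12} + b13*e_{13} + b23*e_{23} with a^2 + b12^2 + b13^2 + b23^2 = 1 (so R^-1 = ~R). Expanding the columns R e_j ~R gives tr M = 4a^2 - 1 and, from the antisymmetric part, M21 - M12 = -4a*b12, M13 - M31 = 4a*b13, M32 - M23 = -4a*b23.
Here tr M = -\frac{33}{289}, so a^2 = (1 + tr M)/4 = \frac{64}{289} and a = ±\frac{8}{17}. Taking a = \frac{8}{17}: M21 - M12 = 0, M13 - M31 = \frac{480}{289}, M32 - M23 = 0, giving b12 = 0, b13 = \frac{15}{17}, b23 = 0, i.e. R = \frac{8}{17} + \frac{15}{17} e_{13}.
Its e_{13} coefficient is already positive.
Answer: \frac{8}{17} + \frac{15}{17} e_{13}. Uniqueness: Spin(3) -> SO(3) maps R and -R to the same rotation of trace -\frac{33}{289}; fixing the sign of the e_{13} coefficient removes the ambiguity.


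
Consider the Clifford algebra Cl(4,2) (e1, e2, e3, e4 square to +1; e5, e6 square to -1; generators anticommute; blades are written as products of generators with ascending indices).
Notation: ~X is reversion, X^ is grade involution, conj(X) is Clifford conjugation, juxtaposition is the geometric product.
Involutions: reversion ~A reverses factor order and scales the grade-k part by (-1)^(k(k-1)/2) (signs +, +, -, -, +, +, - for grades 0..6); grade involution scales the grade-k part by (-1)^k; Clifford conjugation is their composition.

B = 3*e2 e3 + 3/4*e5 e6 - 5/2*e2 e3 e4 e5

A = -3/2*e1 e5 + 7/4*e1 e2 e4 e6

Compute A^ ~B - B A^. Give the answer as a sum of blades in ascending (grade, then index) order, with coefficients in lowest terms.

first term: -9/8*e1 e6 + 15/4*e1 e2 e3 e4 + 9/2*e1 e2 e3 e5 - 21/16*e1 e2 e4 e5 - 21/4*e1 e3 e4 e6 - 35/8*e1 e3 e5 e6
second term: -9/8*e1 e6 - 15/4*e1 e2 e3 e4 - 9/2*e1 e2 e3 e5 - 21/16*e1 e2 e4 e5 - 21/4*e1 e3 e4 e6 - 35/8*e1 e3 e5 e6
Answer: 15/2*e1 e2 e3 e4 + 9*e1 e2 e3 e5


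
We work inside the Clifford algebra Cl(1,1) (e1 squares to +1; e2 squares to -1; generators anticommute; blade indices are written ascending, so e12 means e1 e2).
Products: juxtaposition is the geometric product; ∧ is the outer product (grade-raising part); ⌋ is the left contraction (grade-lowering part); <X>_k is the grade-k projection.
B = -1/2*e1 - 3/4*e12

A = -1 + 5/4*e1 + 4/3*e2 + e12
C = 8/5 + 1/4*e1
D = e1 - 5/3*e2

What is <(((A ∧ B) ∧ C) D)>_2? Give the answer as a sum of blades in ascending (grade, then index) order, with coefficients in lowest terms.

step 1: 1/2*e1 + 17/12*e12
step 2: 4/5*e1 + 34/15*e12
step 3: 4/5 + 34/9*e1 - 34/15*e2 - 4/3*e12
step 4: -4/3*e12
Answer: -4/3*e12


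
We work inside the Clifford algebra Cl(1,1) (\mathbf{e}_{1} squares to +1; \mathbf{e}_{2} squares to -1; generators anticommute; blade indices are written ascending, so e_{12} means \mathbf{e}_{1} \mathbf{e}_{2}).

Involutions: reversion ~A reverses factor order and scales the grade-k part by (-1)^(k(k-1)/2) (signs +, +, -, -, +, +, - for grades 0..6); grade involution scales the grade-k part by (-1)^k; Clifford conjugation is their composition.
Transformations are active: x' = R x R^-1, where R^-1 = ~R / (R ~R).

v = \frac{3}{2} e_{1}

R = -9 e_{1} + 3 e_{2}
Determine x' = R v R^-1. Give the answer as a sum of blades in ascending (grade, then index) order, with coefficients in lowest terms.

~R = -9 e_{1} + 3 e_{2}, and R ~R = 72, so R^-1 = ~R / (72).
R v = -\frac{27}{2} - \frac{9}{2} e_{12}
Answer: \frac{15}{8} e_{1} - \frac{9}{8} e_{2}


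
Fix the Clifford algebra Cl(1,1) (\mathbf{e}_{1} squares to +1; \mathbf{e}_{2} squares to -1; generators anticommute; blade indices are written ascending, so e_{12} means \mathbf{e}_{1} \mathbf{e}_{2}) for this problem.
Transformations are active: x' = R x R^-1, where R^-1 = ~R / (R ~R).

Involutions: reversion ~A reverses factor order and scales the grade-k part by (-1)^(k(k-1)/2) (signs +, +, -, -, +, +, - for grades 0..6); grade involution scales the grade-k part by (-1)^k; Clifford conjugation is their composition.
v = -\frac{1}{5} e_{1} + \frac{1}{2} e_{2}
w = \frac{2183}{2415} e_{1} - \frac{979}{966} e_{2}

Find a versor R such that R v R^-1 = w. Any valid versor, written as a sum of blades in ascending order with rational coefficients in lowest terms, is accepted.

Here q(v) = q(w) = -\frac{21}{100}; the classical choice R = v + w = \frac{340}{483} e_{1} - \frac{248}{483} e_{2} then realises v -> w under the sandwich.
Answer: \frac{340}{483} e_{1} - \frac{248}{483} e_{2}


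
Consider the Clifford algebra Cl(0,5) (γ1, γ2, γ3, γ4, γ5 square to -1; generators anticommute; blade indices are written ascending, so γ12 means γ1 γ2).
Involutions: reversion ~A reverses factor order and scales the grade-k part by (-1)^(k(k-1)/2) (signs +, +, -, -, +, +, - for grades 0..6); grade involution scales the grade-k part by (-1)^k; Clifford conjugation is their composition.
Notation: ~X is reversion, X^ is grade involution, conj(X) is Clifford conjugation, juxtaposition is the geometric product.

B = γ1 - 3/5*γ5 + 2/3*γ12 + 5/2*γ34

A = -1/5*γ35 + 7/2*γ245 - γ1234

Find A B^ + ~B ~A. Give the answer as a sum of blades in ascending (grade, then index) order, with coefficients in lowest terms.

first term: 3/25*γ3 + 5/2*γ12 - 21/10*γ24 + 2/3*γ34 + 1/2*γ45 + 1/5*γ135 + 7/3*γ145 + γ234 + 35/4*γ235 - 2/15*γ1235 + 7/2*γ1245 - 3/5*γ12345
second term: -3/25*γ3 - 5/2*γ12 - 21/10*γ24 - 2/3*γ34 - 1/2*γ45 + 1/5*γ135 - 7/3*γ145 + γ234 - 35/4*γ235 - 2/15*γ1235 - 7/2*γ1245 + 3/5*γ12345
Answer: -21/5*γ24 + 2/5*γ135 + 2*γ234 - 4/15*γ1235


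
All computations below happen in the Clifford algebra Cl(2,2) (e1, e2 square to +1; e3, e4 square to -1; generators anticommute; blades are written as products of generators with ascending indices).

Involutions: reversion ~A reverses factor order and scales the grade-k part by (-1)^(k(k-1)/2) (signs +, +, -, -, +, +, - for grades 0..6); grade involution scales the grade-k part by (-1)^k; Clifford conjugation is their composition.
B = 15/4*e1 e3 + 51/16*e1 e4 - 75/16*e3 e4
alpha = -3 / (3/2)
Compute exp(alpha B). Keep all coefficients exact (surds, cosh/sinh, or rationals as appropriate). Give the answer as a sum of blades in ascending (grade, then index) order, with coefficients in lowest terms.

B^2 term by term: the squares give (15/4)^2*(e1 e3)^2 + (51/16)^2*(e1 e4)^2 + (-75/16)^2*(e3 e4)^2 = 225/16*(+1) + 2601/256*(+1) + 5625/256*(-1) = 9/4 (each basis 2-blade squares to minus the product of its generators' squares); cross terms between blades sharing an index anticommute and cancel. So B^2 = 9/4.
B^2 = 9/4 — hyperbolic case — the even/odd split gives cosh and sinh: l = 3/2, alpha*l = -3, so exp(alpha B) = cosh(-3) + (sinh(-3)/(3/2))*B = cosh(3) + (-2*sinh(3)/3)*B.
Answer: cosh(3) - 5*sinh(3)/2*e1 e3 - 17*sinh(3)/8*e1 e4 + 25*sinh(3)/8*e3 e4


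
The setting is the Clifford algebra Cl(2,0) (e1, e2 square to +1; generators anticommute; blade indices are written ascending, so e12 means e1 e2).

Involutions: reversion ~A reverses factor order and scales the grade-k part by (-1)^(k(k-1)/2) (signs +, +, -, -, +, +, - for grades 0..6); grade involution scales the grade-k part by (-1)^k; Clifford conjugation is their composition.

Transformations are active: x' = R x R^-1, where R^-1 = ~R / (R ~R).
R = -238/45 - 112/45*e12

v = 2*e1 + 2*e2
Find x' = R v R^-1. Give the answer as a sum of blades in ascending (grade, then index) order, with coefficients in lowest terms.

~R = -238/45 + 112/45*e12, and R ~R = 69188/2025, so R^-1 = ~R / (69188/2025).
R v = -140/9*e1 - 28/5*e2
Answer: 994/353*e1 - 94/353*e2


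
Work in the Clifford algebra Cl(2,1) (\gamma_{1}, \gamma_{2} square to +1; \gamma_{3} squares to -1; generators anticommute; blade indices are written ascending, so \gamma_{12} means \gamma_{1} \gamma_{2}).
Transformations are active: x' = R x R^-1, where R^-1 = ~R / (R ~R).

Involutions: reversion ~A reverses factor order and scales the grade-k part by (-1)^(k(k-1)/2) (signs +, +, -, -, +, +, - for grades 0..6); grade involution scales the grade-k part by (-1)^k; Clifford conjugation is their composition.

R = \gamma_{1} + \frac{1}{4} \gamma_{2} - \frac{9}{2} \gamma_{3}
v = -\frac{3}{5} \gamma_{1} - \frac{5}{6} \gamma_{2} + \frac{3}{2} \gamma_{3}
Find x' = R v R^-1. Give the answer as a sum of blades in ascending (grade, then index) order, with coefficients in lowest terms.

~R = \gamma_{1} + \frac{1}{4} \gamma_{2} - \frac{9}{2} \gamma_{3}, and R ~R = -\frac{307}{16}, so R^-1 = ~R / (-\frac{307}{16}).
R v = \frac{713}{120} - \frac{41}{60} \gamma_{12} - \frac{6}{5} \gamma_{13} - \frac{27}{8} \gamma_{23}
Answer: -\frac{89}{4605} \gamma_{1} + \frac{2083}{3070} \gamma_{2} + \frac{3951}{3070} \gamma_{3}


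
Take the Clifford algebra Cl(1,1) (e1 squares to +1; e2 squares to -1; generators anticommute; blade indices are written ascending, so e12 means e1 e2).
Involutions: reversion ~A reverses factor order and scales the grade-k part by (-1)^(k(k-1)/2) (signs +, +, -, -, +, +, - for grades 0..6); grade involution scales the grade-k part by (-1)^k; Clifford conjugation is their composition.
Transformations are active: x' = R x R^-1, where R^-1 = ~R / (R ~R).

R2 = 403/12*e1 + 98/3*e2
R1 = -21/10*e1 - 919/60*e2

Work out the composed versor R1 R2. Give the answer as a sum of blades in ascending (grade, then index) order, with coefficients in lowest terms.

Distribute over the terms of R1 (each basis-blade product reordered to ascending indices, repeated generators contracted through their squares):
(-21/10*e1) R2 = -2821/40 - 343/5*e12
(-919/60*e2) R2 = 45031/90 + 370357/720*e12
Summing the partial products and collecting blades:
Answer: 30947/72 + 64193/144*e12


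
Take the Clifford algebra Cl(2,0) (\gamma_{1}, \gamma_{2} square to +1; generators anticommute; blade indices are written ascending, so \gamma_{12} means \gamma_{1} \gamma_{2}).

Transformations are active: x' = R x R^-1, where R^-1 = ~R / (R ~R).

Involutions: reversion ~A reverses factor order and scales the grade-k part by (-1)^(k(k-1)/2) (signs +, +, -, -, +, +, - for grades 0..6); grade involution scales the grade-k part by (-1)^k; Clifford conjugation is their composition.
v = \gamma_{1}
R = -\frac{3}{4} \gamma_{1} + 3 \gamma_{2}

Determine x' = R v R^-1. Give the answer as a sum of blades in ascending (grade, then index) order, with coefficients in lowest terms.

~R = -\frac{3}{4} \gamma_{1} + 3 \gamma_{2}, and R ~R = \frac{153}{16}, so R^-1 = ~R / (\frac{153}{16}).
R v = -\frac{3}{4} - 3 \gamma_{12}
Answer: -\frac{15}{17} \gamma_{1} - \frac{8}{17} \gamma_{2}


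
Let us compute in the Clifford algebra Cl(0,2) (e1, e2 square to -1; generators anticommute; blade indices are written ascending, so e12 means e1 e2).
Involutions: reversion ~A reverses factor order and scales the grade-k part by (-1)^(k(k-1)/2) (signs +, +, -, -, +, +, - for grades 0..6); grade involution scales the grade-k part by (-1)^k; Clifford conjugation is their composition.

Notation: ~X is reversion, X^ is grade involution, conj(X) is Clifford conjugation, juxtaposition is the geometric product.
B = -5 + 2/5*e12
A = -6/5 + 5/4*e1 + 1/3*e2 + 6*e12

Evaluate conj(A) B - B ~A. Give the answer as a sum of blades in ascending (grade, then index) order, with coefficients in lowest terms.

first term: 42/5 + 367/60*e1 + 13/6*e2 + 738/25*e12
second term: 42/5 - 383/60*e1 - 7/6*e2 + 738/25*e12
Answer: 25/2*e1 + 10/3*e2


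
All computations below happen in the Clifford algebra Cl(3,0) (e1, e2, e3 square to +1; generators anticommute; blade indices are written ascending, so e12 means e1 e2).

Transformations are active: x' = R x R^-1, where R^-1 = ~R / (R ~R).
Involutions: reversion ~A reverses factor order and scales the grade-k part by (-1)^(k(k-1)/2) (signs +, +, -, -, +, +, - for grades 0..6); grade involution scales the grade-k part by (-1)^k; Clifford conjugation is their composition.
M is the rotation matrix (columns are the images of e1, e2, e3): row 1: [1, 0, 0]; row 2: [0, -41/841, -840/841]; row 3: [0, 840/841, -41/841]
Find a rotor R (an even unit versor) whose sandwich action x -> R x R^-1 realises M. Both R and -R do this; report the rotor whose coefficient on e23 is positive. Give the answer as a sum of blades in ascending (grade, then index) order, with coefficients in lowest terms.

Method: write R = a + b12*e12 + b13*e13 + b23*e23 with a^2 + b12^2 + b13^2 + b23^2 = 1 (so R^-1 = ~R). Expanding the columns R e_j ~R gives tr M = 4a^2 - 1 and, from the antisymmetric part, M21 - M12 = -4a*b12, M13 - M31 = 4a*b13, M32 - M23 = -4a*b23.
Here tr M = 759/841, so a^2 = (1 + tr M)/4 = 400/841 and a = ±20/29. Taking a = 20/29: M21 - M12 = 0, M13 - M31 = 0, M32 - M23 = 1680/841, giving b12 = 0, b13 = 0, b23 = -21/29, i.e. R = 20/29 - 21/29*e23.
Its e23 coefficient is negative, so report the other preimage -R.
Answer: -20/29 + 21/29*e23. Key observation: the double cover Spin(3) -> SO(3) sends R and -R to the same matrix (trace 759/841 here), so the stated sign of the e23 coefficient is what selects one sheet.
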